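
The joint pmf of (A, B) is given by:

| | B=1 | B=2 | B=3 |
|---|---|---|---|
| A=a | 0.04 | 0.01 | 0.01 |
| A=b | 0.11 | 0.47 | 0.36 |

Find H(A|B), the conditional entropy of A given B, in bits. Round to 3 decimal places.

Marginals: p(A) = (0.0600, 0.9400), p(B) = (0.1500, 0.4800, 0.3700).
H(A|B) = Σ p(B) · H(A|B=·).
  B=1: p=0.1500, H(A|B=1) = 0.8366
  B=2: p=0.4800, H(A|B=2) = 0.1461
  B=3: p=0.3700, H(A|B=3) = 0.1793
Weighted sum = 0.262 bits.

0.262 bits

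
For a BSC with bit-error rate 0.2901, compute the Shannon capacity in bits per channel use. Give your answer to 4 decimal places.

0.1311 bits

Binary symmetric channel: C = 1 − h₂(ε) where h₂ is the binary entropy function.
h₂(0.2901) = −0.2901·log₂0.2901 − 0.7099·log₂0.7099 = 0.8689.
C = 1 − 0.8689 = 0.1311 bits per channel use.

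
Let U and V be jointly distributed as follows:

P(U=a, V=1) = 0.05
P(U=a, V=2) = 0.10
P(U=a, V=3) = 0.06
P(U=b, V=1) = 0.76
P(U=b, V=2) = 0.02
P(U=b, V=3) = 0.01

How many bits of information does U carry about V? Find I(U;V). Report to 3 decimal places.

Marginals: p(U) = (0.2100, 0.7900), p(V) = (0.8100, 0.1200, 0.0700).
I(U;V) = H(U) + H(V) − H(U,V).
H(U) = 0.7415, H(V) = 0.8819, H(U,V) = 1.2720.
I(U;V) = 0.7415 + 0.8819 − 1.2720 = 0.351 bits.

0.351 bits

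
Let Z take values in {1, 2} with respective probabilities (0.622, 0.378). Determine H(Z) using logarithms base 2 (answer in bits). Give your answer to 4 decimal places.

0.9566 bits

H(Z) = −Σ p·log₂ p.
  −(0.622)·log₂(0.622) = 0.42608
  −(0.378)·log₂(0.378) = 0.53054
Sum: 0.42608 + 0.53054 = 0.9566 bits.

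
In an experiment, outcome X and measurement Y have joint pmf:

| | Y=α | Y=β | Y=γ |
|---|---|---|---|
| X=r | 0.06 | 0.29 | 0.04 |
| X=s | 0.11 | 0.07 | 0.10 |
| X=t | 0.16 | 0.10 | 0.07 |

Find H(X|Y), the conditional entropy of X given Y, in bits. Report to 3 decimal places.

1.406 bits

Chain rule: H(X|Y) = H(X,Y) − H(Y).
Marginals: p(X) = (0.3900, 0.2800, 0.3300), p(Y) = (0.3300, 0.4600, 0.2100).
H(X,Y) = 2.9220 bits; H(Y) = 1.5160 bits.
H(X|Y) = 2.9220 − 1.5160 = 1.406 bits.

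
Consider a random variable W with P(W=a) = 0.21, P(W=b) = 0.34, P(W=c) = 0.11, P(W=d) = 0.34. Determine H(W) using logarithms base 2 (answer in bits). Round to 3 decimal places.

H(W) = −Σ p·log₂ p.
  −(0.21)·log₂(0.21) = 0.4728
  −(0.34)·log₂(0.34) = 0.5292
  −(0.11)·log₂(0.11) = 0.3503
  −(0.34)·log₂(0.34) = 0.5292
Sum: 0.4728 + 0.5292 + 0.3503 + 0.5292 = 1.881 bits.

1.881 bits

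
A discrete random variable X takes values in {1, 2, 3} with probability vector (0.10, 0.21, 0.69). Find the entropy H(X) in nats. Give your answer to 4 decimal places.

H(X) = −Σ p·ln p.
  −(0.10)·ln(0.10) = 0.23026
  −(0.21)·ln(0.21) = 0.32774
  −(0.69)·ln(0.69) = 0.25603
Sum: 0.23026 + 0.32774 + 0.25603 = 0.8140 nats.

0.8140 nats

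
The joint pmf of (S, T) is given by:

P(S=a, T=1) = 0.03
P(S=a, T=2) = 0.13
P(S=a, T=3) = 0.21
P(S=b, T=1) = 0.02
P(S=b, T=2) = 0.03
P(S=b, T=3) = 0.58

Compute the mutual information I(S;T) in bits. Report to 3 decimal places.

0.131 bits

Marginals: p(S) = (0.3700, 0.6300), p(T) = (0.0500, 0.1600, 0.7900).
I(S;T) = H(S) + H(T) − H(S,T).
H(S) = 0.9507, H(T) = 0.9078, H(S,T) = 1.7277.
I(S;T) = 0.9507 + 0.9078 − 1.7277 = 0.131 bits.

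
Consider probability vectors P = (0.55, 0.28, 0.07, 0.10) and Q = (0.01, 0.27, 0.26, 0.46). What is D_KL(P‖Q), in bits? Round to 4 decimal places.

D(P‖Q) = Σ p·log₂(p/q).
  0.55·log₂(0.55/0.01) = 3.17975
  0.28·log₂(0.28/0.27) = 0.01469
  0.07·log₂(0.07/0.26) = -0.13252
  0.10·log₂(0.10/0.46) = -0.22016
D(P‖Q) = 2.8418 bits.

2.8418 bits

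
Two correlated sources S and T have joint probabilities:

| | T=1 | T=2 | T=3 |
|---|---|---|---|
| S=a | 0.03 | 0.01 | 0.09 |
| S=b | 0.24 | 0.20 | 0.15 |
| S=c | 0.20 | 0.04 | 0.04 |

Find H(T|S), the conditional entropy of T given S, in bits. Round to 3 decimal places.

1.390 bits

Marginals: p(S) = (0.1300, 0.5900, 0.2800), p(T) = (0.4700, 0.2500, 0.2800).
H(T|S) = Σ p(S) · H(T|S=·).
  S=a: p=0.1300, H(T|S=a) = 1.1401
  S=b: p=0.5900, H(T|S=b) = 1.5592
  S=c: p=0.2800, H(T|S=c) = 1.1488
Weighted sum = 1.390 bits.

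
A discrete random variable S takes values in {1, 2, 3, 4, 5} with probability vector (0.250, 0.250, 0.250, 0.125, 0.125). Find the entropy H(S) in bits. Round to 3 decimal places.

2.250 bits

H(S) = −Σ p·log₂ p.
  −(0.250)·log₂(0.250) = 0.5000
  −(0.250)·log₂(0.250) = 0.5000
  −(0.250)·log₂(0.250) = 0.5000
  −(0.125)·log₂(0.125) = 0.3750
  −(0.125)·log₂(0.125) = 0.3750
Sum: 0.5000 + 0.5000 + 0.5000 + 0.3750 + 0.3750 = 2.250 bits.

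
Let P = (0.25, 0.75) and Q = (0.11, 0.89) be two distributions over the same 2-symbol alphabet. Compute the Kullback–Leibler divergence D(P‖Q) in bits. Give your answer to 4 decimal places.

0.1109 bits

D(P‖Q) = Σ p·log₂(p/q).
  0.25·log₂(0.25/0.11) = 0.29611
  0.75·log₂(0.75/0.89) = -0.18519
D(P‖Q) = 0.1109 bits.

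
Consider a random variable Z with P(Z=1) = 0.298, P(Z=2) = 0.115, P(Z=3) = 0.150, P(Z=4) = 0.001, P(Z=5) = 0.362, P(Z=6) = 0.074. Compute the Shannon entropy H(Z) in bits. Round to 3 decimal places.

H(Z) = −Σ p·log₂ p.
  −(0.298)·log₂(0.298) = 0.5205
  −(0.115)·log₂(0.115) = 0.3588
  −(0.150)·log₂(0.150) = 0.4105
  −(0.001)·log₂(0.001) = 0.0100
  −(0.362)·log₂(0.362) = 0.5307
  −(0.074)·log₂(0.074) = 0.2780
Sum: 0.5205 + 0.3588 + 0.4105 + 0.0100 + 0.5307 + 0.2780 = 2.108 bits.

2.108 bits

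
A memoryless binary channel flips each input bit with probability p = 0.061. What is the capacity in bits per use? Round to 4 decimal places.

Binary symmetric channel: C = 1 − h₂(ε) where h₂ is the binary entropy function.
h₂(0.061) = −0.061·log₂0.061 − 0.939·log₂0.939 = 0.3314.
C = 1 − 0.3314 = 0.6686 bits per channel use.

0.6686 bits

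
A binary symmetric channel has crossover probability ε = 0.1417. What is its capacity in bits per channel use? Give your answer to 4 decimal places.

0.4113 bits

Binary symmetric channel: C = 1 − h₂(ε) where h₂ is the binary entropy function.
h₂(0.1417) = −0.1417·log₂0.1417 − 0.8583·log₂0.8583 = 0.5887.
C = 1 − 0.5887 = 0.4113 bits per channel use.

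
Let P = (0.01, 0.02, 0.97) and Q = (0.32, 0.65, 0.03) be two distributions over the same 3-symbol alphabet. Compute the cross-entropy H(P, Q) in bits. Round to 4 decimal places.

4.9360 bits

H(P,Q) = −Σ p·log₂ q.
  −0.01·log₂(0.32) = 0.01644
  −0.02·log₂(0.65) = 0.01243
  −0.97·log₂(0.03) = 4.90713
H(P,Q) = 4.9360 bits.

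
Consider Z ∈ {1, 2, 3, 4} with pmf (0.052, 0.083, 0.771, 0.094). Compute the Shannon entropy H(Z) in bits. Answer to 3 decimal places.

1.130 bits

H(Z) = −Σ p·log₂ p.
  −(0.052)·log₂(0.052) = 0.2218
  −(0.083)·log₂(0.083) = 0.2980
  −(0.771)·log₂(0.771) = 0.2893
  −(0.094)·log₂(0.094) = 0.3207
Sum: 0.2218 + 0.2980 + 0.2893 + 0.3207 = 1.130 bits.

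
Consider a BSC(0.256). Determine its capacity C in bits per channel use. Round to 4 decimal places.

Binary symmetric channel: C = 1 − h₂(ε) where h₂ is the binary entropy function.
h₂(0.256) = −0.256·log₂0.256 − 0.744·log₂0.744 = 0.8207.
C = 1 − 0.8207 = 0.1793 bits per channel use.

0.1793 bits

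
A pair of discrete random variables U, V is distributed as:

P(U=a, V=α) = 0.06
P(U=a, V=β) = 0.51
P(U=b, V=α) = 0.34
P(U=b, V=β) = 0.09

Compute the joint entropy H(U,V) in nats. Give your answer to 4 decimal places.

H(U,V) = −Σ p(x,y)·ln p(x,y) over all 4 cells.
  cell (a,α): −0.06·ln0.06 = 0.16880
  cell (a,β): −0.51·ln0.51 = 0.34341
  cell (b,α): −0.34·ln0.34 = 0.36680
  cell (b,β): −0.09·ln0.09 = 0.21672
Sum = 1.0957 nats.

1.0957 nats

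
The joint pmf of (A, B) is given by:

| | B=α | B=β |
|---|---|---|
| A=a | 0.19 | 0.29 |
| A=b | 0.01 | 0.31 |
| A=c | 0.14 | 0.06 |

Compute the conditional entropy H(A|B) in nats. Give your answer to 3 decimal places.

0.887 nats

Marginals: p(A) = (0.4800, 0.3200, 0.2000), p(B) = (0.3400, 0.6600).
H(A|B) = Σ p(B) · H(A|B=·).
  B=α: p=0.3400, H(A|B=α) = 0.7943
  B=β: p=0.6600, H(A|B=β) = 0.9343
Weighted sum = 0.887 nats.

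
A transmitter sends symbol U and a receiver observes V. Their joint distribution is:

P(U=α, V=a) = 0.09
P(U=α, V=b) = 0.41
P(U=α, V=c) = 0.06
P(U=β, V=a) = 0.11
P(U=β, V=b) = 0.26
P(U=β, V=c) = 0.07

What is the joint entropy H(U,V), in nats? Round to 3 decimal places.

H(U,V) = −Σ p(x,y)·ln p(x,y) over all 6 cells.
  cell (α,a): −0.09·ln0.09 = 0.2167
  cell (α,b): −0.41·ln0.41 = 0.3656
  cell (α,c): −0.06·ln0.06 = 0.1688
  cell (β,a): −0.11·ln0.11 = 0.2428
  cell (β,b): −0.26·ln0.26 = 0.3502
  cell (β,c): −0.07·ln0.07 = 0.1861
Sum = 1.530 nats.

1.530 nats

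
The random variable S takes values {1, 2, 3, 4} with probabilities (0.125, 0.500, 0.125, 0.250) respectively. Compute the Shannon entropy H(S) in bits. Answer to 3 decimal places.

1.750 bits

H(S) = −Σ p·log₂ p.
  −(0.125)·log₂(0.125) = 0.3750
  −(0.500)·log₂(0.500) = 0.5000
  −(0.125)·log₂(0.125) = 0.3750
  −(0.250)·log₂(0.250) = 0.5000
Sum: 0.3750 + 0.5000 + 0.3750 + 0.5000 = 1.750 bits.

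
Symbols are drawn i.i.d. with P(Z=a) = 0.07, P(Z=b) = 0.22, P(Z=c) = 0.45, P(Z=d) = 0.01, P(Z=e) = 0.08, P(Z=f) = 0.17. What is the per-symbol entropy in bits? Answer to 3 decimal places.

H(Z) = −Σ p·log₂ p.
  −(0.07)·log₂(0.07) = 0.2686
  −(0.22)·log₂(0.22) = 0.4806
  −(0.45)·log₂(0.45) = 0.5184
  −(0.01)·log₂(0.01) = 0.0664
  −(0.08)·log₂(0.08) = 0.2915
  −(0.17)·log₂(0.17) = 0.4346
Sum: 0.2686 + 0.4806 + 0.5184 + 0.0664 + 0.2915 + 0.4346 = 2.060 bits.

2.060 bits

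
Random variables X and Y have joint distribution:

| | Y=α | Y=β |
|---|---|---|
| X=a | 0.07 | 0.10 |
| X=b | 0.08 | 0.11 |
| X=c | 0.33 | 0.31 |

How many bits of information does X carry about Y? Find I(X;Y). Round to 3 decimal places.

0.007 bits

Marginals: p(X) = (0.1700, 0.1900, 0.6400), p(Y) = (0.4800, 0.5200).
I(X;Y) = Σ p(x,y)·log₂[p(x,y)/(p(x)p(y))].
  (a,α): 0.07·log₂(0.8578) = -0.0155
  (a,β): 0.10·log₂(1.1312) = 0.0178
  (b,α): 0.08·log₂(0.8772) = -0.0151
  (b,β): 0.11·log₂(1.1134) = 0.0170
  (c,α): 0.33·log₂(1.0742) = 0.0341
  (c,β): 0.31·log₂(0.9315) = -0.0317
Sum = 0.007 bits.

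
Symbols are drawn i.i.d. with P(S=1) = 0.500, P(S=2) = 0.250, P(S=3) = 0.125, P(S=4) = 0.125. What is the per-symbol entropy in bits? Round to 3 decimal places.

H(S) = −Σ p·log₂ p.
  −(0.500)·log₂(0.500) = 0.5000
  −(0.250)·log₂(0.250) = 0.5000
  −(0.125)·log₂(0.125) = 0.3750
  −(0.125)·log₂(0.125) = 0.3750
Sum: 0.5000 + 0.5000 + 0.3750 + 0.3750 = 1.750 bits.

1.750 bits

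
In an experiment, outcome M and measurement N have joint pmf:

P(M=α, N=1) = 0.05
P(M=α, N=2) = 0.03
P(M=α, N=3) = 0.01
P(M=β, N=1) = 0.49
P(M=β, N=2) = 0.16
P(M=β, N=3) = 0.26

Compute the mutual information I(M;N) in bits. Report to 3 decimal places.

0.015 bits

Marginals: p(M) = (0.0900, 0.9100), p(N) = (0.5400, 0.1900, 0.2700).
I(M;N) = H(M) + H(N) − H(M,N).
H(M) = 0.4365, H(N) = 1.4453, H(M,N) = 1.8669.
I(M;N) = 0.4365 + 1.4453 − 1.8669 = 0.015 bits.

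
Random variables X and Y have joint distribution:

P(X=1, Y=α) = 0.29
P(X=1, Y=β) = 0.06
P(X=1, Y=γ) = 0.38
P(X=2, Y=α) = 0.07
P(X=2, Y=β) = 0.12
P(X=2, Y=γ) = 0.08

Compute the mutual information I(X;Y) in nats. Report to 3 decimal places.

Marginals: p(X) = (0.7300, 0.2700), p(Y) = (0.3600, 0.1800, 0.4600).
I(X;Y) = H(X) + H(Y) − H(X,Y).
H(X) = 0.5833, H(Y) = 1.0337, H(X,Y) = 1.5381.
I(X;Y) = 0.5833 + 1.0337 − 1.5381 = 0.079 nats.

0.079 nats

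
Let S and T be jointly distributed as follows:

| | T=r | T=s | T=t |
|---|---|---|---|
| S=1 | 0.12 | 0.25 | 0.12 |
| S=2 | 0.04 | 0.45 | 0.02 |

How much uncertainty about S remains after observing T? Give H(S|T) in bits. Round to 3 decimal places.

0.871 bits

Chain rule: H(S|T) = H(S,T) − H(T).
Marginals: p(S) = (0.4900, 0.5100), p(T) = (0.1600, 0.7000, 0.1400).
H(S,T) = 2.0512 bits; H(T) = 1.1803 bits.
H(S|T) = 2.0512 − 1.1803 = 0.871 bits.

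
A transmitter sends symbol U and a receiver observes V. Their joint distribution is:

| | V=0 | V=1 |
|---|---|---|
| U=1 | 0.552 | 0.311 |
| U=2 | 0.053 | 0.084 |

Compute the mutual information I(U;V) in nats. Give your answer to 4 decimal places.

Marginals: p(U) = (0.8630, 0.1370), p(V) = (0.6050, 0.3950).
I(U;V) = H(U) + H(V) − H(U,V).
H(U) = 0.3995, H(V) = 0.6709, H(U,V) = 1.0550.
I(U;V) = 0.3995 + 0.6709 − 1.0550 = 0.0154 nats.

0.0154 nats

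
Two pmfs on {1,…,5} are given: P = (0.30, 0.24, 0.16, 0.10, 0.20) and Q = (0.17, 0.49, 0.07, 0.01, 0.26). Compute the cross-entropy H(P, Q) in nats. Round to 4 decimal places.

H(P,Q) = −Σ p·ln q.
  −0.30·ln(0.17) = 0.53159
  −0.24·ln(0.49) = 0.17120
  −0.16·ln(0.07) = 0.42548
  −0.10·ln(0.01) = 0.46052
  −0.20·ln(0.26) = 0.26941
H(P,Q) = 1.8582 nats.

1.8582 nats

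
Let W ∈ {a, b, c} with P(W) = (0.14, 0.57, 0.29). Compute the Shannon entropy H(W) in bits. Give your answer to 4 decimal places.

H(W) = −Σ p·log₂ p.
  −(0.14)·log₂(0.14) = 0.39711
  −(0.57)·log₂(0.57) = 0.46225
  −(0.29)·log₂(0.29) = 0.51790
Sum: 0.39711 + 0.46225 + 0.51790 = 1.3773 bits.

1.3773 bits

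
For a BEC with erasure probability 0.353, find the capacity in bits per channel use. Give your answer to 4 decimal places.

Binary erasure channel: capacity C = 1 − ε.
C = 1 − 0.353 = 0.6470 bits per channel use.

0.6470 bits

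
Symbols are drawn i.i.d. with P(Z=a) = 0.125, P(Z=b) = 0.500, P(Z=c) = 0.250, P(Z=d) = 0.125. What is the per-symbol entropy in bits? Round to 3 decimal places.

1.750 bits

H(Z) = −Σ p·log₂ p.
  −(0.125)·log₂(0.125) = 0.3750
  −(0.500)·log₂(0.500) = 0.5000
  −(0.250)·log₂(0.250) = 0.5000
  −(0.125)·log₂(0.125) = 0.3750
Sum: 0.3750 + 0.5000 + 0.5000 + 0.3750 = 1.750 bits.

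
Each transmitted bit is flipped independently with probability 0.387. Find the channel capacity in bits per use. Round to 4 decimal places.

Binary symmetric channel: C = 1 − h₂(ε) where h₂ is the binary entropy function.
h₂(0.387) = −0.387·log₂0.387 − 0.613·log₂0.613 = 0.9628.
C = 1 − 0.9628 = 0.0372 bits per channel use.

0.0372 bits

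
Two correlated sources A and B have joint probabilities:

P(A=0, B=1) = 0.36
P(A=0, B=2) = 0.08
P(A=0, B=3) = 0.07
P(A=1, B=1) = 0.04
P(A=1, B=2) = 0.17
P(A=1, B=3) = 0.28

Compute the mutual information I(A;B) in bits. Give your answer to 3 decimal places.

Marginals: p(A) = (0.5100, 0.4900), p(B) = (0.4000, 0.2500, 0.3500).
I(A;B) = H(A) + H(B) − H(A,B).
H(A) = 0.9997, H(B) = 1.5589, H(A,B) = 2.2252.
I(A;B) = 0.9997 + 1.5589 − 2.2252 = 0.333 bits.

0.333 bits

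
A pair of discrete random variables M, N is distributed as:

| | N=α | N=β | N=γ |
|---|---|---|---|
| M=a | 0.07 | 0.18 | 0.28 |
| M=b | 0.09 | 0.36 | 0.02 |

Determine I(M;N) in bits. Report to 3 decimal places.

Marginals: p(M) = (0.5300, 0.4700), p(N) = (0.1600, 0.5400, 0.3000).
I(M;N) = Σ p(x,y)·log₂[p(x,y)/(p(x)p(y))].
  (a,α): 0.07·log₂(0.8255) = -0.0194
  (a,β): 0.18·log₂(0.6289) = -0.1204
  (a,γ): 0.28·log₂(1.7610) = 0.2286
  (b,α): 0.09·log₂(1.1968) = 0.0233
  (b,β): 0.36·log₂(1.4184) = 0.1815
  (b,γ): 0.02·log₂(0.1418) = -0.0564
Sum = 0.237 bits.

0.237 bits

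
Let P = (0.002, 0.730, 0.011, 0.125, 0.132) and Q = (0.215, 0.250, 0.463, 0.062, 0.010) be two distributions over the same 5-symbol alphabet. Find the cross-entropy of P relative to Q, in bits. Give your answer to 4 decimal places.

H(P,Q) = −Σ p·log₂ q.
  −0.002·log₂(0.215) = 0.00444
  −0.730·log₂(0.250) = 1.46000
  −0.011·log₂(0.463) = 0.01222
  −0.125·log₂(0.062) = 0.50145
  −0.132·log₂(0.010) = 0.87699
H(P,Q) = 2.8551 bits.

2.8551 bits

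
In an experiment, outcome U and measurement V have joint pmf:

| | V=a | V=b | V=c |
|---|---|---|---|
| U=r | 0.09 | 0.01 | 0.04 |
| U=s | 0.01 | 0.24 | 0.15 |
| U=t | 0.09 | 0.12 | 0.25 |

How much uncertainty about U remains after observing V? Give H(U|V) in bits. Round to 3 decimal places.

Marginals: p(U) = (0.1400, 0.4000, 0.4600), p(V) = (0.1900, 0.3700, 0.4400).
H(U|V) = Σ p(V) · H(U|V=·).
  V=a: p=0.1900, H(U|V=a) = 1.2448
  V=b: p=0.3700, H(U|V=b) = 1.0727
  V=c: p=0.4400, H(U|V=c) = 1.3072
Weighted sum = 1.209 bits.

1.209 bits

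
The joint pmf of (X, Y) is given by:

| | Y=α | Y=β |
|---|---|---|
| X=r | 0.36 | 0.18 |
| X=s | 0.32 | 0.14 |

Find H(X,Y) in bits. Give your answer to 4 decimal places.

H(X,Y) = −Σ p(x,y)·log₂ p(x,y) over all 4 cells.
  cell (r,α): −0.36·log₂0.36 = 0.53062
  cell (r,β): −0.18·log₂0.18 = 0.44531
  cell (s,α): −0.32·log₂0.32 = 0.52603
  cell (s,β): −0.14·log₂0.14 = 0.39711
Sum = 1.8991 bits.

1.8991 bits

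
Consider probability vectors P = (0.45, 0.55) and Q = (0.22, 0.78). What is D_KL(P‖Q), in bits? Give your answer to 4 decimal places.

0.1874 bits

D(P‖Q) = Σ p·log₂(p/q).
  0.45·log₂(0.45/0.22) = 0.46459
  0.55·log₂(0.55/0.78) = -0.27722
D(P‖Q) = 0.1874 bits.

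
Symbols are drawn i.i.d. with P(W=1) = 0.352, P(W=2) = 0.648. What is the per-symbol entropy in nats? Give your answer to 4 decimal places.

H(W) = −Σ p·ln p.
  −(0.352)·ln(0.352) = 0.36753
  −(0.648)·ln(0.648) = 0.28114
Sum: 0.36753 + 0.28114 = 0.6487 nats.

0.6487 nats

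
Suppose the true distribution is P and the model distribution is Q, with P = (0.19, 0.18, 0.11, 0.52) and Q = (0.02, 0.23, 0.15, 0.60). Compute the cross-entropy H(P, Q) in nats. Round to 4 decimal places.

1.4821 nats

H(P,Q) = −Σ p·ln q.
  −0.19·ln(0.02) = 0.74328
  −0.18·ln(0.23) = 0.26454
  −0.11·ln(0.15) = 0.20868
  −0.52·ln(0.60) = 0.26563
H(P,Q) = 1.4821 nats.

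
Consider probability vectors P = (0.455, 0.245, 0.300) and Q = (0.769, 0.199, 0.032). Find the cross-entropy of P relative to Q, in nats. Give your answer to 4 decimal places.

H(P,Q) = −Σ p·ln q.
  −0.455·ln(0.769) = 0.11951
  −0.245·ln(0.199) = 0.39554
  −0.300·ln(0.032) = 1.03261
H(P,Q) = 1.5477 nats.

1.5477 nats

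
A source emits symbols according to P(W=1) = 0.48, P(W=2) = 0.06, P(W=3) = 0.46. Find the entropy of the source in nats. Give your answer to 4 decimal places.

H(W) = −Σ p·ln p.
  −(0.48)·ln(0.48) = 0.35231
  −(0.06)·ln(0.06) = 0.16880
  −(0.46)·ln(0.46) = 0.35720
Sum: 0.35231 + 0.16880 + 0.35720 = 0.8783 nats.

0.8783 nats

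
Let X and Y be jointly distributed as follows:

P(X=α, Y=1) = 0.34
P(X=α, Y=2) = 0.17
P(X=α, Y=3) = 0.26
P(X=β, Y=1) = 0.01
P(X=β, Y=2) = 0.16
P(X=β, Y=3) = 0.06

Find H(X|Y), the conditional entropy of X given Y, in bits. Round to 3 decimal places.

0.618 bits

Chain rule: H(X|Y) = H(X,Y) − H(Y).
Marginals: p(X) = (0.7700, 0.2300), p(Y) = (0.3500, 0.3300, 0.3200).
H(X,Y) = 2.2020 bits; H(Y) = 1.5840 bits.
H(X|Y) = 2.2020 − 1.5840 = 0.618 bits.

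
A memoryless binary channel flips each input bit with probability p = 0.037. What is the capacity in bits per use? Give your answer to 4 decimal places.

0.7716 bits

Binary symmetric channel: C = 1 − h₂(ε) where h₂ is the binary entropy function.
h₂(0.037) = −0.037·log₂0.037 − 0.963·log₂0.963 = 0.2284.
C = 1 − 0.2284 = 0.7716 bits per channel use.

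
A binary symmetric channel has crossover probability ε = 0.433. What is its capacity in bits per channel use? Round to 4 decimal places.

Binary symmetric channel: C = 1 − h₂(ε) where h₂ is the binary entropy function.
h₂(0.433) = −0.433·log₂0.433 − 0.567·log₂0.567 = 0.9870.
C = 1 − 0.9870 = 0.0130 bits per channel use.

0.0130 bits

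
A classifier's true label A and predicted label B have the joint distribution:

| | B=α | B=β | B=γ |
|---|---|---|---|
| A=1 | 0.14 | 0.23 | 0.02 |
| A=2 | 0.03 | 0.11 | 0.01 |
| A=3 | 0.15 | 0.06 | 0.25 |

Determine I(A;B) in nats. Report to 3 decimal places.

0.211 nats

Marginals: p(A) = (0.3900, 0.1500, 0.4600), p(B) = (0.3200, 0.4000, 0.2800).
I(A;B) = H(A) + H(B) − H(A,B).
H(A) = 1.0090, H(B) = 1.0876, H(A,B) = 1.8855.
I(A;B) = 1.0090 + 1.0876 − 1.8855 = 0.211 nats.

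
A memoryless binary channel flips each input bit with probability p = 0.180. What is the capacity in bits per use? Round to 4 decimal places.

Binary symmetric channel: C = 1 − h₂(ε) where h₂ is the binary entropy function.
h₂(0.180) = −0.180·log₂0.180 − 0.820·log₂0.820 = 0.6801.
C = 1 − 0.6801 = 0.3199 bits per channel use.

0.3199 bits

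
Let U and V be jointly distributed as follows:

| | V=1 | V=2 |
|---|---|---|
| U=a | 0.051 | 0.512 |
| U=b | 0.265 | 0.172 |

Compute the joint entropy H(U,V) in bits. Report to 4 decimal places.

1.6580 bits

H(U,V) = −Σ p(x,y)·log₂ p(x,y) over all 4 cells.
  cell (a,1): −0.051·log₂0.051 = 0.21896
  cell (a,2): −0.512·log₂0.512 = 0.49448
  cell (b,1): −0.265·log₂0.265 = 0.50772
  cell (b,2): −0.172·log₂0.172 = 0.43680
Sum = 1.6580 bits.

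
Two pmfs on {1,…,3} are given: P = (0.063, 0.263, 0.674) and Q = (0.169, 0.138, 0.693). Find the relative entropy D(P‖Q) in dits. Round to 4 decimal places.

0.0385 dits

D(P‖Q) = Σ p·log₁₀(p/q).
  0.063·log₁₀(0.063/0.169) = -0.02700
  0.263·log₁₀(0.263/0.138) = 0.07366
  0.674·log₁₀(0.674/0.693) = -0.00814
D(P‖Q) = 0.0385 dits.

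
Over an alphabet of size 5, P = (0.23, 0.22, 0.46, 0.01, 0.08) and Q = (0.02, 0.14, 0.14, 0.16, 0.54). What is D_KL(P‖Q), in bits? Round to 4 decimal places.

1.4829 bits

D(P‖Q) = Σ p·log₂(p/q).
  0.23·log₂(0.23/0.02) = 0.81042
  0.22·log₂(0.22/0.14) = 0.14346
  0.46·log₂(0.46/0.14) = 0.78946
  0.01·log₂(0.01/0.16) = -0.04000
  0.08·log₂(0.08/0.54) = -0.22039
D(P‖Q) = 1.4829 bits.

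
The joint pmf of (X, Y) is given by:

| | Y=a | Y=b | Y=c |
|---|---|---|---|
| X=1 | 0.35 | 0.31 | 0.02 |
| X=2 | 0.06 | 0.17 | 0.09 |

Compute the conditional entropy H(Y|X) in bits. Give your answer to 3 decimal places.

Chain rule: H(Y|X) = H(X,Y) − H(X).
Marginals: p(X) = (0.6800, 0.3200), p(Y) = (0.4100, 0.4800, 0.1100).
H(X,Y) = 2.1575 bits; H(X) = 0.9044 bits.
H(Y|X) = 2.1575 − 0.9044 = 1.253 bits.

1.253 bits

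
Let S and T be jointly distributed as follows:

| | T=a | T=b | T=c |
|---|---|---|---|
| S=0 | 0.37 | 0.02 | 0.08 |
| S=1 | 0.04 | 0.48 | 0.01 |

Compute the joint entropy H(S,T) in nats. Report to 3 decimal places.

H(S,T) = −Σ p(x,y)·ln p(x,y) over all 6 cells.
  cell (0,a): −0.37·ln0.37 = 0.3679
  cell (0,b): −0.02·ln0.02 = 0.0782
  cell (0,c): −0.08·ln0.08 = 0.2021
  cell (1,a): −0.04·ln0.04 = 0.1288
  cell (1,b): −0.48·ln0.48 = 0.3523
  cell (1,c): −0.01·ln0.01 = 0.0461
Sum = 1.175 nats.

1.175 nats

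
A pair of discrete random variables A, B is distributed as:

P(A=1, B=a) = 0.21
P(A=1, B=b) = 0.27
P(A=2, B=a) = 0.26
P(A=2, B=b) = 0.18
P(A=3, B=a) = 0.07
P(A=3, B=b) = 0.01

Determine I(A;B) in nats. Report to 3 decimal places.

0.033 nats

Marginals: p(A) = (0.4800, 0.4400, 0.0800), p(B) = (0.5400, 0.4600).
I(A;B) = Σ p(x,y)·ln[p(x,y)/(p(x)p(y))].
  (1,a): 0.21·ln(0.8102) = -0.0442
  (1,b): 0.27·ln(1.2228) = 0.0543
  (2,a): 0.26·ln(1.0943) = 0.0234
  (2,b): 0.18·ln(0.8893) = -0.0211
  (3,a): 0.07·ln(1.6204) = 0.0338
  (3,b): 0.01·ln(0.2717) = -0.0130
Sum = 0.033 nats.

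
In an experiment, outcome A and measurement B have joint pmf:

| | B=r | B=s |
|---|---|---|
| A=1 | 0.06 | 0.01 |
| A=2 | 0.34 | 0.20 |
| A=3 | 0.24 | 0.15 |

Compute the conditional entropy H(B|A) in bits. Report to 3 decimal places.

0.930 bits

Marginals: p(A) = (0.0700, 0.5400, 0.3900), p(B) = (0.6400, 0.3600).
H(B|A) = Σ p(A) · H(B|A=·).
  A=1: p=0.0700, H(B|A=1) = 0.5917
  A=2: p=0.5400, H(B|A=2) = 0.9510
  A=3: p=0.3900, H(B|A=3) = 0.9612
Weighted sum = 0.930 bits.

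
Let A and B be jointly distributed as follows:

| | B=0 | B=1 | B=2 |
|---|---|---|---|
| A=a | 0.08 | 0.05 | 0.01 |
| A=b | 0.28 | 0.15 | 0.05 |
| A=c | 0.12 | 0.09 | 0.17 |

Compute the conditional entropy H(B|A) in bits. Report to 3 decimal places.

1.393 bits

Marginals: p(A) = (0.1400, 0.4800, 0.3800), p(B) = (0.4800, 0.2900, 0.2300).
H(B|A) = Σ p(A) · H(B|A=·).
  A=a: p=0.1400, H(B|A=a) = 1.2638
  A=b: p=0.4800, H(B|A=b) = 1.3179
  A=c: p=0.3800, H(B|A=c) = 1.5365
Weighted sum = 1.393 bits.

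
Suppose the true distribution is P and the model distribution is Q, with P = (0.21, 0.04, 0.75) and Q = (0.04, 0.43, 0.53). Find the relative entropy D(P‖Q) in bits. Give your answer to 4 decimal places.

D(P‖Q) = Σ p·log₂(p/q).
  0.21·log₂(0.21/0.04) = 0.50239
  0.04·log₂(0.04/0.43) = -0.13705
  0.75·log₂(0.75/0.53) = 0.37567
D(P‖Q) = 0.7410 bits.

0.7410 bits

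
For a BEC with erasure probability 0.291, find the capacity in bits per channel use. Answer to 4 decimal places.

Binary erasure channel: capacity C = 1 − ε.
C = 1 − 0.291 = 0.7090 bits per channel use.

0.7090 bits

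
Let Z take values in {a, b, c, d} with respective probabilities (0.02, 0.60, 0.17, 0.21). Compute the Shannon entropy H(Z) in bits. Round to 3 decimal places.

1.462 bits

H(Z) = −Σ p·log₂ p.
  −(0.02)·log₂(0.02) = 0.1129
  −(0.60)·log₂(0.60) = 0.4422
  −(0.17)·log₂(0.17) = 0.4346
  −(0.21)·log₂(0.21) = 0.4728
Sum: 0.1129 + 0.4422 + 0.4346 + 0.4728 = 1.462 bits.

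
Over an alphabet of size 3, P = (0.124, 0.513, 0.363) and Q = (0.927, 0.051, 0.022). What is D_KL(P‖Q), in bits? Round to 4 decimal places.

D(P‖Q) = Σ p·log₂(p/q).
  0.124·log₂(0.124/0.927) = -0.35988
  0.513·log₂(0.513/0.051) = 1.70849
  0.363·log₂(0.363/0.022) = 1.46812
D(P‖Q) = 2.8167 bits.

2.8167 bits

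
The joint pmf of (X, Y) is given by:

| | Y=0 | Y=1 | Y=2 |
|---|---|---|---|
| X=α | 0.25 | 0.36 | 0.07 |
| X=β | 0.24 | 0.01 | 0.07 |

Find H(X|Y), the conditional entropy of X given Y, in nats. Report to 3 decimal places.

0.483 nats

Marginals: p(X) = (0.6800, 0.3200), p(Y) = (0.4900, 0.3700, 0.1400).
H(X|Y) = Σ p(Y) · H(X|Y=·).
  Y=0: p=0.4900, H(X|Y=0) = 0.6929
  Y=1: p=0.3700, H(X|Y=1) = 0.1243
  Y=2: p=0.1400, H(X|Y=2) = 0.6931
Weighted sum = 0.483 nats.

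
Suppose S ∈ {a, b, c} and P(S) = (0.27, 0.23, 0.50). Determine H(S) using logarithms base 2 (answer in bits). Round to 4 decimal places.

1.4977 bits

H(S) = −Σ p·log₂ p.
  −(0.27)·log₂(0.27) = 0.51002
  −(0.23)·log₂(0.23) = 0.48767
  −(0.50)·log₂(0.50) = 0.50000
Sum: 0.51002 + 0.48767 + 0.50000 = 1.4977 bits.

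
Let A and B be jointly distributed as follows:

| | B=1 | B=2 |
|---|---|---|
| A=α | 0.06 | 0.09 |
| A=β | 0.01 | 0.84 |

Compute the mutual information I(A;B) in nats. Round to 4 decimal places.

0.0983 nats

Marginals: p(A) = (0.1500, 0.8500), p(B) = (0.0700, 0.9300).
I(A;B) = Σ p(x,y)·ln[p(x,y)/(p(x)p(y))].
  (α,1): 0.06·ln(5.7143) = 0.10458
  (α,2): 0.09·ln(0.6452) = -0.03944
  (β,1): 0.01·ln(0.1681) = -0.01783
  (β,2): 0.84·ln(1.0626) = 0.05102
Sum = 0.0983 nats.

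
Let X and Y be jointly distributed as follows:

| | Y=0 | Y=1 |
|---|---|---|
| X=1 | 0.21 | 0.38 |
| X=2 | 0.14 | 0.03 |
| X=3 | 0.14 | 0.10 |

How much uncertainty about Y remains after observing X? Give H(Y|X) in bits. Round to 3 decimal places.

0.904 bits

Chain rule: H(Y|X) = H(X,Y) − H(X).
Marginals: p(X) = (0.5900, 0.1700, 0.2400), p(Y) = (0.4900, 0.5100).
H(X,Y) = 2.2815 bits; H(X) = 1.3778 bits.
H(Y|X) = 2.2815 − 1.3778 = 0.904 bits.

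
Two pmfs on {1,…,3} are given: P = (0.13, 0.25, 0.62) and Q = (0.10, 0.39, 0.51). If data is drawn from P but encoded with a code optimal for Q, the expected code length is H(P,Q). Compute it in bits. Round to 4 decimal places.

1.3738 bits

H(P,Q) = −Σ p·log₂ q.
  −0.13·log₂(0.10) = 0.43185
  −0.25·log₂(0.39) = 0.33961
  −0.62·log₂(0.51) = 0.60229
H(P,Q) = 1.3738 bits.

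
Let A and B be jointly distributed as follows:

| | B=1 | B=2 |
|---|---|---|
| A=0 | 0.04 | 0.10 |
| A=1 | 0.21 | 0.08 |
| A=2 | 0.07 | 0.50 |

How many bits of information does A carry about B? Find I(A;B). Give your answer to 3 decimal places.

Marginals: p(A) = (0.1400, 0.2900, 0.5700), p(B) = (0.3200, 0.6800).
I(A;B) = H(A) + H(B) − H(A,B).
H(A) = 1.3773, H(B) = 0.9044, H(A,B) = 2.0508.
I(A;B) = 1.3773 + 0.9044 − 2.0508 = 0.231 bits.

0.231 bits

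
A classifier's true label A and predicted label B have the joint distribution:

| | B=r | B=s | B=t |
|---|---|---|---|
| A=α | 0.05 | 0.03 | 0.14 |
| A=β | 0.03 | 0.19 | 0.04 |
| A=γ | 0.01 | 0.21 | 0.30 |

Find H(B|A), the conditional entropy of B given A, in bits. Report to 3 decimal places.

1.142 bits

Chain rule: H(B|A) = H(A,B) − H(A).
Marginals: p(A) = (0.2200, 0.2600, 0.5200), p(B) = (0.0900, 0.4300, 0.4800).
H(A,B) = 2.6181 bits; H(A) = 1.4764 bits.
H(B|A) = 2.6181 − 1.4764 = 1.142 bits.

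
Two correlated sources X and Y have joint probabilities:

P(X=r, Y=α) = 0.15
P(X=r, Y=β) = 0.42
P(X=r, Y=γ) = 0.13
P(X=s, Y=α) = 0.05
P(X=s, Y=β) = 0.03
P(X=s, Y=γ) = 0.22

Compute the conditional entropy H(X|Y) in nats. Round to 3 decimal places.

Chain rule: H(X|Y) = H(X,Y) − H(Y).
Marginals: p(X) = (0.7000, 0.3000), p(Y) = (0.2000, 0.4500, 0.3500).
H(X,Y) = 1.5022 nats; H(Y) = 1.0487 nats.
H(X|Y) = 1.5022 − 1.0487 = 0.454 nats.

0.454 nats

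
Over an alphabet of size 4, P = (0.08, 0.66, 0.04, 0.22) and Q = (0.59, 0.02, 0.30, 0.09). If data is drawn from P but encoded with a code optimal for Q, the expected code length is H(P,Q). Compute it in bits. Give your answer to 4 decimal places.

4.6196 bits

H(P,Q) = −Σ p·log₂ q.
  −0.08·log₂(0.59) = 0.06090
  −0.66·log₂(0.02) = 3.72495
  −0.04·log₂(0.30) = 0.06948
  −0.22·log₂(0.09) = 0.76426
H(P,Q) = 4.6196 bits.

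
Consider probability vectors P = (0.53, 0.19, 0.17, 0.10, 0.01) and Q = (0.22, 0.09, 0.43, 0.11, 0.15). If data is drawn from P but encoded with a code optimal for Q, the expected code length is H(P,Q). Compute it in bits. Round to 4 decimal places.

H(P,Q) = −Σ p·log₂ q.
  −0.53·log₂(0.22) = 1.15775
  −0.19·log₂(0.09) = 0.66005
  −0.17·log₂(0.43) = 0.20699
  −0.10·log₂(0.11) = 0.31844
  −0.01·log₂(0.15) = 0.02737
H(P,Q) = 2.3706 bits.

2.3706 bits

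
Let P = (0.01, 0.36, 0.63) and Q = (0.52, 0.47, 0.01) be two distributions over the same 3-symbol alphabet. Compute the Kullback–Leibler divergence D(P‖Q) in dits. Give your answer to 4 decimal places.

D(P‖Q) = Σ p·log₁₀(p/q).
  0.01·log₁₀(0.01/0.52) = -0.01716
  0.36·log₁₀(0.36/0.47) = -0.04169
  0.63·log₁₀(0.63/0.01) = 1.13358
D(P‖Q) = 1.0747 dits.

1.0747 dits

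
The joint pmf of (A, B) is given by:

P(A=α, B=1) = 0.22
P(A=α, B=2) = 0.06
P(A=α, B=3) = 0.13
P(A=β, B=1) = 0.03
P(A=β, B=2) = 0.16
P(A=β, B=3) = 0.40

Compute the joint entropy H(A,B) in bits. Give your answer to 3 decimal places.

H(A,B) = −Σ p(x,y)·log₂ p(x,y) over all 6 cells.
  cell (α,1): −0.22·log₂0.22 = 0.4806
  cell (α,2): −0.06·log₂0.06 = 0.2435
  cell (α,3): −0.13·log₂0.13 = 0.3826
  cell (β,1): −0.03·log₂0.03 = 0.1518
  cell (β,2): −0.16·log₂0.16 = 0.4230
  cell (β,3): −0.40·log₂0.40 = 0.5288
Sum = 2.210 bits.

2.210 bits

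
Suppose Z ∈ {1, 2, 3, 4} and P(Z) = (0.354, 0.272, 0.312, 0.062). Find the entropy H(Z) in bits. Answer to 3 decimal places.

1.814 bits

H(Z) = −Σ p·log₂ p.
  −(0.354)·log₂(0.354) = 0.5304
  −(0.272)·log₂(0.272) = 0.5109
  −(0.312)·log₂(0.312) = 0.5243
  −(0.062)·log₂(0.062) = 0.2487
Sum: 0.5304 + 0.5109 + 0.5243 + 0.2487 = 1.814 bits.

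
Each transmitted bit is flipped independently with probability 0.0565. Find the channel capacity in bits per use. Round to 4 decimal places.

0.6866 bits

Binary symmetric channel: C = 1 − h₂(ε) where h₂ is the binary entropy function.
h₂(0.0565) = −0.0565·log₂0.0565 − 0.9435·log₂0.9435 = 0.3134.
C = 1 − 0.3134 = 0.6866 bits per channel use.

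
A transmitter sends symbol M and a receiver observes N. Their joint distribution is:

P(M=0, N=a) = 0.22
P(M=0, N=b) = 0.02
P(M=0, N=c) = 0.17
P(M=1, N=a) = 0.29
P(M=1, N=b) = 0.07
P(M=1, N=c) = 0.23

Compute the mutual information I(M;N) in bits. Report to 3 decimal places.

0.011 bits

Marginals: p(M) = (0.4100, 0.5900), p(N) = (0.5100, 0.0900, 0.4000).
I(M;N) = Σ p(x,y)·log₂[p(x,y)/(p(x)p(y))].
  (0,a): 0.22·log₂(1.0521) = 0.0161
  (0,b): 0.02·log₂(0.5420) = -0.0177
  (0,c): 0.17·log₂(1.0366) = 0.0088
  (1,a): 0.29·log₂(0.9638) = -0.0154
  (1,b): 0.07·log₂(1.3183) = 0.0279
  (1,c): 0.23·log₂(0.9746) = -0.0085
Sum = 0.011 bits.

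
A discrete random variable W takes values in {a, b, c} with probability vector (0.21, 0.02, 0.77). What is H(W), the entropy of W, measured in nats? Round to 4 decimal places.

H(W) = −Σ p·ln p.
  −(0.21)·ln(0.21) = 0.32774
  −(0.02)·ln(0.02) = 0.07824
  −(0.77)·ln(0.77) = 0.20125
Sum: 0.32774 + 0.07824 + 0.20125 = 0.6072 nats.

0.6072 nats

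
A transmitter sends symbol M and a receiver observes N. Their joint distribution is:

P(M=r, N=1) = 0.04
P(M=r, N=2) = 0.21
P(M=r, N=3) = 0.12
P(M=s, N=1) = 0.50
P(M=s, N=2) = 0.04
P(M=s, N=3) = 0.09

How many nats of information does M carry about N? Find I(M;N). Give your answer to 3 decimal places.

0.263 nats

Marginals: p(M) = (0.3700, 0.6300), p(N) = (0.5400, 0.2500, 0.2100).
I(M;N) = Σ p(x,y)·ln[p(x,y)/(p(x)p(y))].
  (r,1): 0.04·ln(0.2002) = -0.0643
  (r,2): 0.21·ln(2.2703) = 0.1722
  (r,3): 0.12·ln(1.5444) = 0.0522
  (s,1): 0.50·ln(1.4697) = 0.1925
  (s,2): 0.04·ln(0.2540) = -0.0548
  (s,3): 0.09·ln(0.6803) = -0.0347
Sum = 0.263 nats.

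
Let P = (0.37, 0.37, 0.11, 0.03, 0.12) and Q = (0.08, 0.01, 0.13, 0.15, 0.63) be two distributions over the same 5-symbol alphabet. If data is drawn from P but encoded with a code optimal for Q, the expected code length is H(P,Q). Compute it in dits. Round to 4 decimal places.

1.2921 dits

H(P,Q) = −Σ p·log₁₀ q.
  −0.37·log₁₀(0.08) = 0.40586
  −0.37·log₁₀(0.01) = 0.74000
  −0.11·log₁₀(0.13) = 0.09747
  −0.03·log₁₀(0.15) = 0.02472
  −0.12·log₁₀(0.63) = 0.02408
H(P,Q) = 1.2921 dits.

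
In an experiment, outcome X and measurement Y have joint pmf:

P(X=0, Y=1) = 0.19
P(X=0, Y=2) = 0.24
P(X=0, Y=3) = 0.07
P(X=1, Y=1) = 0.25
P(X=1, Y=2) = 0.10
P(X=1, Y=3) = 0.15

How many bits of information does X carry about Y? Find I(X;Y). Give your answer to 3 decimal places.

0.070 bits

Marginals: p(X) = (0.5000, 0.5000), p(Y) = (0.4400, 0.3400, 0.2200).
I(X;Y) = H(X) + H(Y) − H(X,Y).
H(X) = 1.0000, H(Y) = 1.5309, H(X,Y) = 2.4607.
I(X;Y) = 1.0000 + 1.5309 − 2.4607 = 0.070 bits.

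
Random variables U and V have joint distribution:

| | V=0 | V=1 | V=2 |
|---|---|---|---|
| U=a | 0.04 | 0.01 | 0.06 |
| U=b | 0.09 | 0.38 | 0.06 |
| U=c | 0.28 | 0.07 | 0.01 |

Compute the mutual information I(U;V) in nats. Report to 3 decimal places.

0.250 nats

Marginals: p(U) = (0.1100, 0.5300, 0.3600), p(V) = (0.4100, 0.4600, 0.1300).
I(U;V) = H(U) + H(V) − H(U,V).
H(U) = 0.9471, H(V) = 0.9880, H(U,V) = 1.6854.
I(U;V) = 0.9471 + 0.9880 − 1.6854 = 0.250 nats.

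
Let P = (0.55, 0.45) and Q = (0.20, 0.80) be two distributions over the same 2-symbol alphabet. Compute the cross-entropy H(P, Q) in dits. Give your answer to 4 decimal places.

H(P,Q) = −Σ p·log₁₀ q.
  −0.55·log₁₀(0.20) = 0.38443
  −0.45·log₁₀(0.80) = 0.04361
H(P,Q) = 0.4280 dits.

0.4280 dits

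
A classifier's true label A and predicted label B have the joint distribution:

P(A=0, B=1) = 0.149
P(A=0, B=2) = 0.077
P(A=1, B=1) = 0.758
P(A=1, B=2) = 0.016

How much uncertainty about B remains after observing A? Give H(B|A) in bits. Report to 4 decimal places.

Marginals: p(A) = (0.2260, 0.7740), p(B) = (0.9070, 0.0930).
H(B|A) = Σ p(A) · H(B|A=·).
  A=0: p=0.2260, H(B|A=0) = 0.9255
  A=1: p=0.7740, H(B|A=1) = 0.1452
Weighted sum = 0.3215 bits.

0.3215 bits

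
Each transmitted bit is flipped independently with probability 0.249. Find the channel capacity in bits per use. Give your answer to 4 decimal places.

Binary symmetric channel: C = 1 − h₂(ε) where h₂ is the binary entropy function.
h₂(0.249) = −0.249·log₂0.249 − 0.751·log₂0.751 = 0.8097.
C = 1 − 0.8097 = 0.1903 bits per channel use.

0.1903 bits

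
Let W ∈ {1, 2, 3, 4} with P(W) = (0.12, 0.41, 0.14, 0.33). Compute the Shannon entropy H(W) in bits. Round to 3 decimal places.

H(W) = −Σ p·log₂ p.
  −(0.12)·log₂(0.12) = 0.3671
  −(0.41)·log₂(0.41) = 0.5274
  −(0.14)·log₂(0.14) = 0.3971
  −(0.33)·log₂(0.33) = 0.5278
Sum: 0.3671 + 0.5274 + 0.3971 + 0.5278 = 1.819 bits.

1.819 bits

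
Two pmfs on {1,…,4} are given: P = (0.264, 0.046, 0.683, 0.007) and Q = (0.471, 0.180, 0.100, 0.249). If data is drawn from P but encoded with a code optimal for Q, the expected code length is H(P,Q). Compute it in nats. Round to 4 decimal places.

1.8600 nats

H(P,Q) = −Σ p·ln q.
  −0.264·ln(0.471) = 0.19876
  −0.046·ln(0.180) = 0.07888
  −0.683·ln(0.100) = 1.57267
  −0.007·ln(0.249) = 0.00973
H(P,Q) = 1.8600 nats.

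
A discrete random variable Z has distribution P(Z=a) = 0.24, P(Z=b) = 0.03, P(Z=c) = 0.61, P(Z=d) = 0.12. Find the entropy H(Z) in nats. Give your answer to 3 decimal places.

H(Z) = −Σ p·ln p.
  −(0.24)·ln(0.24) = 0.3425
  −(0.03)·ln(0.03) = 0.1052
  −(0.61)·ln(0.61) = 0.3015
  −(0.12)·ln(0.12) = 0.2544
Sum: 0.3425 + 0.1052 + 0.3015 + 0.2544 = 1.004 nats.

1.004 nats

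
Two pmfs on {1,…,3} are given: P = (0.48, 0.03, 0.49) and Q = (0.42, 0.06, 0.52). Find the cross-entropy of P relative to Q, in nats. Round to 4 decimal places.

H(P,Q) = −Σ p·ln q.
  −0.48·ln(0.42) = 0.41640
  −0.03·ln(0.06) = 0.08440
  −0.49·ln(0.52) = 0.32042
H(P,Q) = 0.8212 nats.

0.8212 nats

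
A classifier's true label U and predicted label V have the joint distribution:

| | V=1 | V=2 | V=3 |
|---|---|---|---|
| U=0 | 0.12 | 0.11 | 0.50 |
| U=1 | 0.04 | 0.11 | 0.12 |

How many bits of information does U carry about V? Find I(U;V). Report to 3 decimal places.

0.052 bits

Marginals: p(U) = (0.7300, 0.2700), p(V) = (0.1600, 0.2200, 0.6200).
I(U;V) = Σ p(x,y)·log₂[p(x,y)/(p(x)p(y))].
  (0,1): 0.12·log₂(1.0274) = 0.0047
  (0,2): 0.11·log₂(0.6849) = -0.0601
  (0,3): 0.50·log₂(1.1047) = 0.0718
  (1,1): 0.04·log₂(0.9259) = -0.0044
  (1,2): 0.11·log₂(1.8519) = 0.0978
  (1,3): 0.12·log₂(0.7168) = -0.0576
Sum = 0.052 bits.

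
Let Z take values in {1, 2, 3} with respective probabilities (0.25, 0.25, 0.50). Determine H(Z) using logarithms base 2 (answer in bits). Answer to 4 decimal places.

1.5000 bits

H(Z) = −Σ p·log₂ p.
  −(0.25)·log₂(0.25) = 0.50000
  −(0.25)·log₂(0.25) = 0.50000
  −(0.50)·log₂(0.50) = 0.50000
Sum: 0.50000 + 0.50000 + 0.50000 = 1.5000 bits.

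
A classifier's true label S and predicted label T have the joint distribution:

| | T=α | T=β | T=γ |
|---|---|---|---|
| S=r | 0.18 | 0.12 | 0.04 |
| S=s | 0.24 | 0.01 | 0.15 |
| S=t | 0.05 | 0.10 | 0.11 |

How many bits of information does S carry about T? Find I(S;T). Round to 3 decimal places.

Marginals: p(S) = (0.3400, 0.4000, 0.2600), p(T) = (0.4700, 0.2300, 0.3000).
I(S;T) = Σ p(x,y)·log₂[p(x,y)/(p(x)p(y))].
  (r,α): 0.18·log₂(1.1264) = 0.0309
  (r,β): 0.12·log₂(1.5345) = 0.0741
  (r,γ): 0.04·log₂(0.3922) = -0.0540
  (s,α): 0.24·log₂(1.2766) = 0.0846
  (s,β): 0.01·log₂(0.1087) = -0.0320
  (s,γ): 0.15·log₂(1.2500) = 0.0483
  (t,α): 0.05·log₂(0.4092) = -0.0645
  (t,β): 0.10·log₂(1.6722) = 0.0742
  (t,γ): 0.11·log₂(1.4103) = 0.0546
Sum = 0.216 bits.

0.216 bits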